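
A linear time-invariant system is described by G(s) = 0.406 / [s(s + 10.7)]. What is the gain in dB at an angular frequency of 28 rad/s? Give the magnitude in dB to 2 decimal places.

|j28 + 10.7| = √(28² + 10.7²) = 29.97
|j28| = 28
|G(j28)| = 0.406 / (29.97 × 28) = 0.00048374
20 log₁₀(0.00048374) = -66.308 dB

-66.31 dB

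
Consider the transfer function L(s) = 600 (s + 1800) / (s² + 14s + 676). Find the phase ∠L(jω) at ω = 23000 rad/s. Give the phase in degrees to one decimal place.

∠(j23000 + 1800) = arctan(23000/1800) = 85.53°
∠[(j23000)² + 14(j23000) + 676] = ∠[-5.29e+08 + j3.22e+05] = 179.97°
∠L(j23000) = 85.53° − 179.97° = -94.44°

-94.4°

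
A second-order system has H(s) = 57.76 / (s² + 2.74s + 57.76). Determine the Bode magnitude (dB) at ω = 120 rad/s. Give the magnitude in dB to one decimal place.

-47.9 dB

|(j120)² + 2.74(j120) + 57.76| = |-14342 + j328.8| = 1.435e+04
|H(j120)| = 57.76 / 1.435e+04 = 0.0040262
20 log₁₀(0.0040262) = -47.90 dB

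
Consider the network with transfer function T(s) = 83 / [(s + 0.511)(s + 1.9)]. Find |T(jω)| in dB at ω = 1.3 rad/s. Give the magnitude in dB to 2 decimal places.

28.24 dB

|j1.3 + 0.511| = √(1.3² + 0.511²) = 1.397
|j1.3 + 1.9| = √(1.3² + 1.9²) = 2.302
|T(j1.3)| = 83 / (1.397 × 2.302) = 25.811
20 log₁₀(25.811) = 28.236 dB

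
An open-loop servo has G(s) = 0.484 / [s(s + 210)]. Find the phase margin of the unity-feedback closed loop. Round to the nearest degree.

Gain crossover: |G(jω)| = 1 at ω ≈ 0.0023 rad/s.
∠G(j0.0023) = −90° − arctan(0.0023/210) ≈ -90.00°
PM = 180° + (-90.00°) = 90.00°

90 deg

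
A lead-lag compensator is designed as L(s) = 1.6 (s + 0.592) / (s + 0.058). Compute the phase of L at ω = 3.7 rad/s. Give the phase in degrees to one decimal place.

∠(j3.7 + 0.592) = arctan(3.7/0.592) = 80.91°
∠(j3.7 + 0.058) = arctan(3.7/0.058) = 89.10°
∠L(j3.7) = 80.91° − 89.10° = -8.19°

-8.2 deg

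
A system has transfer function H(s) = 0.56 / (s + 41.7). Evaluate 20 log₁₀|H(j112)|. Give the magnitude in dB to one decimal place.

-46.6 dB

|j112 + 41.7| = √(112² + 41.7²) = 119.5
|H(j112)| = 0.56 / 119.5 = 0.0046858
20 log₁₀(0.0046858) = -46.58 dB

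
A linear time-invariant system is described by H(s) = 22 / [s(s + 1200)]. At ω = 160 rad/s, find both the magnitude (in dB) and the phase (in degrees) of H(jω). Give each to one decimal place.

|H| = -78.9 dB, ∠H = -97.6 deg

|j160 + 1200| = √(160² + 1200²) = 1211
|j160| = 160
|H(j160)| = 22 / (1211 × 160) = 0.00011358
20 log₁₀(0.00011358) = -78.89 dB
∠(j160 + 1200) = arctan(160/1200) = 7.59°
∠(j160) = 90.00°
∠H(j160) = − (7.59° + 90.00°) = -97.59°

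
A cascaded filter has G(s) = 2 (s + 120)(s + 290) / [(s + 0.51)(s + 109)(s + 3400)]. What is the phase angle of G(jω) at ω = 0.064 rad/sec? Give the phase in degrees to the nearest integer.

∠(j0.064 + 120) = arctan(0.064/120) = 0.03°
∠(j0.064 + 290) = arctan(0.064/290) = 0.01°
∠(j0.064 + 0.51) = arctan(0.064/0.51) = 7.15°
∠(j0.064 + 109) = arctan(0.064/109) = 0.03°
∠(j0.064 + 3400) = arctan(0.064/3400) = 0.00°
∠G(j0.064) = 0.03° + 0.01° − (7.15° + 0.03° + 0.00°) = -7.14°

-7 deg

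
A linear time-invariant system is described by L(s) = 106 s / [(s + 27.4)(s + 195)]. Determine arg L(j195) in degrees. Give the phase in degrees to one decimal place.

-37.0 deg

∠(j195) = 90.00°
∠(j195 + 27.4) = arctan(195/27.4) = 82.00°
∠(j195 + 195) = arctan(195/195) = 45.00°
∠L(j195) = 90.00° − (82.00° + 45.00°) = -37.00°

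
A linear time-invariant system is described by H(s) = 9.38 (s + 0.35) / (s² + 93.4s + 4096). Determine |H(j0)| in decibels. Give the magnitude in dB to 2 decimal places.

H(0) = 9.38 × 0.35 / 4096 = 0.00080151
20 log₁₀(0.00080151) = -61.922 dB

-61.92 dB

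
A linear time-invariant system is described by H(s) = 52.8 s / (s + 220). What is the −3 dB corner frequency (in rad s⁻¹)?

For a single-pole high-pass, the −3 dB point is at the pole: ω = 220 rad s⁻¹.

220 rad s⁻¹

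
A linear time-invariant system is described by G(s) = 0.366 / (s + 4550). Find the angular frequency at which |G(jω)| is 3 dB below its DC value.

4550 rad/sec

For a single-pole low-pass, the −3 dB point is at the pole: ω = 4550 rad/sec.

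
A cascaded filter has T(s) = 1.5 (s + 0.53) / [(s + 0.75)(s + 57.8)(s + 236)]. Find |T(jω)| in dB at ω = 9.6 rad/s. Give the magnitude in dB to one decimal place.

-79.3 dB

|j9.6 + 0.53| = √(9.6² + 0.53²) = 9.615
|j9.6 + 0.75| = √(9.6² + 0.75²) = 9.629
|j9.6 + 57.8| = √(9.6² + 57.8²) = 58.59
|j9.6 + 236| = √(9.6² + 236²) = 236.2
|T(j9.6)| = 1.5 × 9.615 / (9.629 × 58.59 × 236.2) = 0.00010822
20 log₁₀(0.00010822) = -79.31 dB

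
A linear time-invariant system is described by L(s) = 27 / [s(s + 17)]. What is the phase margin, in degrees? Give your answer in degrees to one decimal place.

84.7°

Gain crossover: |L(jω)| = 1 at ω ≈ 1.58 rad/s.
∠L(j1.58) = −90° − arctan(1.58/17) ≈ -95.31°
PM = 180° + (-95.31°) = 84.69°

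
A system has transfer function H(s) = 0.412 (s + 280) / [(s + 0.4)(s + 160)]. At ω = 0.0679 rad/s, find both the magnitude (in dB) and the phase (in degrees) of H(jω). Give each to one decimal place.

|j0.0679 + 280| = √(0.0679² + 280²) = 280
|j0.0679 + 0.4| = √(0.0679² + 0.4²) = 0.4057
|j0.0679 + 160| = √(0.0679² + 160²) = 160
|H(j0.0679)| = 0.412 × 280 / (0.4057 × 160) = 1.7771
20 log₁₀(1.7771) = 4.99 dB
∠(j0.0679 + 280) = arctan(0.0679/280) = 0.01°
∠(j0.0679 + 0.4) = arctan(0.0679/0.4) = 9.63°
∠(j0.0679 + 160) = arctan(0.0679/160) = 0.02°
∠H(j0.0679) = 0.01° − (9.63° + 0.02°) = -9.64°

|H| = 5.0 dB, ∠H = -9.6°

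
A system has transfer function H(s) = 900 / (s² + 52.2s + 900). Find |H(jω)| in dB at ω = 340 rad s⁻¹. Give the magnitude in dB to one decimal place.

-42.2 dB

|(j340)² + 52.2(j340) + 900| = |-1.147e+05 + j17748| = 1.161e+05
|H(j340)| = 900 / 1.161e+05 = 0.0077543
20 log₁₀(0.0077543) = -42.21 dB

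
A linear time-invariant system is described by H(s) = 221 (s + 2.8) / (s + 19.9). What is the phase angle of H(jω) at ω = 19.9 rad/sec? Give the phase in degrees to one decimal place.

37.0°

∠(j19.9 + 2.8) = arctan(19.9/2.8) = 81.99°
∠(j19.9 + 19.9) = arctan(19.9/19.9) = 45.00°
∠H(j19.9) = 81.99° − 45.00° = 36.99°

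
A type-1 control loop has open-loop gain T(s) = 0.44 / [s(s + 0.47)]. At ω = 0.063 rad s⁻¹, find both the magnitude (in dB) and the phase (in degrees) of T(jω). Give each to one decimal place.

|T| = 23.4 dB, ∠T = -97.6 deg

|j0.063 + 0.47| = √(0.063² + 0.47²) = 0.4742
|j0.063| = 0.063
|T(j0.063)| = 0.44 / (0.4742 × 0.063) = 14.728
20 log₁₀(14.728) = 23.36 dB
∠(j0.063 + 0.47) = arctan(0.063/0.47) = 7.63°
∠(j0.063) = 90.00°
∠T(j0.063) = − (7.63° + 90.00°) = -97.63°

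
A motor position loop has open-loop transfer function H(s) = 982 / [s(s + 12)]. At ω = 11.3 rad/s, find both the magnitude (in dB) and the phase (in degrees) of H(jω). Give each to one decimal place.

|H| = 14.4 dB, ∠H = -133.3°

|j11.3 + 12| = √(11.3² + 12²) = 16.48
|j11.3| = 11.3
|H(j11.3)| = 982 / (16.48 × 11.3) = 5.2723
20 log₁₀(5.2723) = 14.44 dB
∠(j11.3 + 12) = arctan(11.3/12) = 43.28°
∠(j11.3) = 90.00°
∠H(j11.3) = − (43.28° + 90.00°) = -133.28°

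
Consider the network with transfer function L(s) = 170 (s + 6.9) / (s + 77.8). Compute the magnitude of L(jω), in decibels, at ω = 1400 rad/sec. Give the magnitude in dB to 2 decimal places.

44.60 dB

|j1400 + 6.9| = √(1400² + 6.9²) = 1400
|j1400 + 77.8| = √(1400² + 77.8²) = 1402
|L(j1400)| = 170 × 1400 / 1402 = 169.74
20 log₁₀(169.74) = 44.596 dB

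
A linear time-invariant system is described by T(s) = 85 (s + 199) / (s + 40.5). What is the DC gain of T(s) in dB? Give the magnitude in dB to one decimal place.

52.4 dB

T(0) = 85 × 199 / 40.5 = 417.65
20 log₁₀(417.65) = 52.42 dB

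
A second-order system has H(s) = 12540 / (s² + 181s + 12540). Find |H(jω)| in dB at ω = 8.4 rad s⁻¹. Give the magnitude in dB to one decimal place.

-0.0 dB

|(j8.4)² + 181(j8.4) + 12540| = |12469 + j1520.4| = 1.256e+04
|H(j8.4)| = 12540 / 1.256e+04 = 0.99827
20 log₁₀(0.99827) = -0.02 dB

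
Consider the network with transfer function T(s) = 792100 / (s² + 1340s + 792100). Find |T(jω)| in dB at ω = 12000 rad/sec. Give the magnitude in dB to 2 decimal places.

|(j12000)² + 1340(j12000) + 792100| = |-1.4321e+08 + j1.608e+07| = 1.441e+08
|T(j12000)| = 792100 / 1.441e+08 = 0.0054966
20 log₁₀(0.0054966) = -45.198 dB

-45.20 dB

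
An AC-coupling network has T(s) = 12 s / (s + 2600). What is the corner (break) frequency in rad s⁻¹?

The single real pole at s = −2600 gives a corner at ω = 2600 rad s⁻¹.

2600 rad s⁻¹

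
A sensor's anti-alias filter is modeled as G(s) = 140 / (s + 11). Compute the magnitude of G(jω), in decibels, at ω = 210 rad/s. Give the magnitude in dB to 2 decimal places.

-3.53 dB

|j210 + 11| = √(210² + 11²) = 210.3
|G(j210)| = 140 / 210.3 = 0.66575
20 log₁₀(0.66575) = -3.534 dB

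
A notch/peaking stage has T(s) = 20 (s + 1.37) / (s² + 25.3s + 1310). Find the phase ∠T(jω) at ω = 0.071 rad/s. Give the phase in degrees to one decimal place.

2.9°

∠(j0.071 + 1.37) = arctan(0.071/1.37) = 2.97°
∠[(j0.071)² + 25.3(j0.071) + 1310] = ∠[1310 + j1.7963] = 0.08°
∠T(j0.071) = 2.97° − 0.08° = 2.89°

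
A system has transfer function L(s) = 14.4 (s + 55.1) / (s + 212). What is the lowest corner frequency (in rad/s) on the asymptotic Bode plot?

55.1 rad/s

Break frequencies occur at each pole and zero magnitude: 55.1 rad/s, 212 rad/s.
The lowest is 55.1 rad/s.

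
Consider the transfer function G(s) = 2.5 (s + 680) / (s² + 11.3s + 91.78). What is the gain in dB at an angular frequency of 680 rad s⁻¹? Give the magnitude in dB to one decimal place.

-45.7 dB

|j680 + 680| = √(680² + 680²) = 961.7
|(j680)² + 11.3(j680) + 91.78| = |-4.6231e+05 + j7684| = 4.624e+05
|G(j680)| = 2.5 × 961.7 / 4.624e+05 = 0.0051996
20 log₁₀(0.0051996) = -45.68 dB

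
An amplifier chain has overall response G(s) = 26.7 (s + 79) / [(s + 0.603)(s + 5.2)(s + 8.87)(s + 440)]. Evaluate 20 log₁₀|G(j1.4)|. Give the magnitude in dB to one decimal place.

-23.7 dB

|j1.4 + 79| = √(1.4² + 79²) = 79.01
|j1.4 + 0.603| = √(1.4² + 0.603²) = 1.524
|j1.4 + 5.2| = √(1.4² + 5.2²) = 5.385
|j1.4 + 8.87| = √(1.4² + 8.87²) = 8.98
|j1.4 + 440| = √(1.4² + 440²) = 440
|G(j1.4)| = 26.7 × 79.01 / (1.524 × 5.385 × 8.98 × 440) = 0.065044
20 log₁₀(0.065044) = -23.74 dB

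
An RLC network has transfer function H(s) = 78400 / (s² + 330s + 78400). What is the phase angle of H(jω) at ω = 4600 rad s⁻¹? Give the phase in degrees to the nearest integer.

∠[(j4600)² + 330(j4600) + 78400] = ∠[-2.1082e+07 + j1.518e+06] = 175.88°
∠H(j4600) = −175.88° = -175.88°

-176°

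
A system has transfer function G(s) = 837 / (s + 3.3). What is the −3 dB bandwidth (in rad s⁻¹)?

For a single-pole low-pass, the −3 dB point is at the pole: ω = 3.3 rad s⁻¹.

3.3 rad s⁻¹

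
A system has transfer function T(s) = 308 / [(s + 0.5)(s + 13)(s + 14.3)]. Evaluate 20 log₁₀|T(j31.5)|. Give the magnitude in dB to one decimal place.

|j31.5 + 0.5| = √(31.5² + 0.5²) = 31.5
|j31.5 + 13| = √(31.5² + 13²) = 34.08
|j31.5 + 14.3| = √(31.5² + 14.3²) = 34.59
|T(j31.5)| = 308 / (31.5 × 34.08 × 34.59) = 0.0082932
20 log₁₀(0.0082932) = -41.63 dB

-41.6 dB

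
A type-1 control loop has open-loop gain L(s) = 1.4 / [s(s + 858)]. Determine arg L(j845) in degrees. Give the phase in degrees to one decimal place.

∠(j845 + 858) = arctan(845/858) = 44.56°
∠(j845) = 90.00°
∠L(j845) = − (44.56° + 90.00°) = -134.56°

-134.6°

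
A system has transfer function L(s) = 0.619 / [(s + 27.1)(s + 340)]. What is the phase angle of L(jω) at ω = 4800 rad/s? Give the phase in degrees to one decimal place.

-175.6 deg

∠(j4800 + 27.1) = arctan(4800/27.1) = 89.68°
∠(j4800 + 340) = arctan(4800/340) = 85.95°
∠L(j4800) = − (89.68° + 85.95°) = -175.62°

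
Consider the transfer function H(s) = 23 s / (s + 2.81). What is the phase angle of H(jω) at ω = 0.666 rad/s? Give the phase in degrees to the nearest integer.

77°

∠(j0.666) = 90.00°
∠(j0.666 + 2.81) = arctan(0.666/2.81) = 13.33°
∠H(j0.666) = 90.00° − 13.33° = 76.67°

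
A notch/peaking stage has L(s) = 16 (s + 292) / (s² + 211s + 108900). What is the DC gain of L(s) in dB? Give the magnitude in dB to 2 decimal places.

-27.35 dB

L(0) = 16 × 292 / 108900 = 0.042902
20 log₁₀(0.042902) = -27.351 dB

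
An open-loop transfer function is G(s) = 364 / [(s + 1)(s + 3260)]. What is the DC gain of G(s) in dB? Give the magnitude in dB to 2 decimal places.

G(0) = 364 / (1 × 3260) = 0.11166
20 log₁₀(0.11166) = -19.042 dB

-19.04 dB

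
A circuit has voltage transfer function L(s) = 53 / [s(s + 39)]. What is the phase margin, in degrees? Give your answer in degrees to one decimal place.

88.0°

Gain crossover: |L(jω)| = 1 at ω ≈ 1.36 rad s⁻¹.
∠L(j1.36) = −90° − arctan(1.36/39) ≈ -91.99°
PM = 180° + (-91.99°) = 88.01°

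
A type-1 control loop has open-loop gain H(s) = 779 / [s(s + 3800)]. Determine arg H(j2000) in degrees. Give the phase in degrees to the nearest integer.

∠(j2000 + 3800) = arctan(2000/3800) = 27.76°
∠(j2000) = 90.00°
∠H(j2000) = − (27.76° + 90.00°) = -117.76°

-118°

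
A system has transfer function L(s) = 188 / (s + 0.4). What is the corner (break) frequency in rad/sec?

0.4 rad/sec

The single real pole at s = −0.4 gives a corner at ω = 0.4 rad/sec.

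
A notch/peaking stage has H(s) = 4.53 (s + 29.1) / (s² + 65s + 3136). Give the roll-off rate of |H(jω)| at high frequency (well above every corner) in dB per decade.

With 1 zero and 2 poles, the high-frequency asymptotic slope is 20 × (1 − 2) = -20 dB/decade.

-20 dB/decade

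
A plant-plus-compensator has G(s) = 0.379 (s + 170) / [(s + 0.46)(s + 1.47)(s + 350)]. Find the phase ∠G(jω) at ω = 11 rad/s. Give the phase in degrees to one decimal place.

-168.1°

∠(j11 + 170) = arctan(11/170) = 3.70°
∠(j11 + 0.46) = arctan(11/0.46) = 87.61°
∠(j11 + 1.47) = arctan(11/1.47) = 82.39°
∠(j11 + 350) = arctan(11/350) = 1.80°
∠G(j11) = 3.70° − (87.61° + 82.39° + 1.80°) = -168.09°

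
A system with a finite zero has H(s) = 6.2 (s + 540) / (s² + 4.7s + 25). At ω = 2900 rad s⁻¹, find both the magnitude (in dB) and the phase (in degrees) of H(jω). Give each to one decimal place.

|H| = -53.3 dB, ∠H = -100.5°

|j2900 + 540| = √(2900² + 540²) = 2950
|(j2900)² + 4.7(j2900) + 25| = |-8.41e+06 + j13630| = 8.41e+06
|H(j2900)| = 6.2 × 2950 / 8.41e+06 = 0.0021747
20 log₁₀(0.0021747) = -53.25 dB
∠(j2900 + 540) = arctan(2900/540) = 79.45°
∠[(j2900)² + 4.7(j2900) + 25] = ∠[-8.41e+06 + j13630] = 179.91°
∠H(j2900) = 79.45° − 179.91° = -100.46°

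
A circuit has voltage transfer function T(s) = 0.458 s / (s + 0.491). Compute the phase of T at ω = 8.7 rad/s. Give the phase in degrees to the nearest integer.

3 deg

∠(j8.7) = 90.00°
∠(j8.7 + 0.491) = arctan(8.7/0.491) = 86.77°
∠T(j8.7) = 90.00° − 86.77° = 3.23°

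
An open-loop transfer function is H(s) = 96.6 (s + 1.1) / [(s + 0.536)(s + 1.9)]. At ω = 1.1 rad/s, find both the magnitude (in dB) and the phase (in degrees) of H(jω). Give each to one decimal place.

|H| = 35.0 dB, ∠H = -49.1°

|j1.1 + 1.1| = √(1.1² + 1.1²) = 1.556
|j1.1 + 0.536| = √(1.1² + 0.536²) = 1.224
|j1.1 + 1.9| = √(1.1² + 1.9²) = 2.195
|H(j1.1)| = 96.6 × 1.556 / (1.224 × 2.195) = 55.938
20 log₁₀(55.938) = 34.95 dB
∠(j1.1 + 1.1) = arctan(1.1/1.1) = 45.00°
∠(j1.1 + 0.536) = arctan(1.1/0.536) = 64.02°
∠(j1.1 + 1.9) = arctan(1.1/1.9) = 30.07°
∠H(j1.1) = 45.00° − (64.02° + 30.07°) = -49.09°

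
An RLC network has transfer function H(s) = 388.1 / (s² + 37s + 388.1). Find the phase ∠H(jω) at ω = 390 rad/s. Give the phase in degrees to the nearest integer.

∠[(j390)² + 37(j390) + 388.1] = ∠[-1.5171e+05 + j14430] = 174.57°
∠H(j390) = −174.57° = -174.57°

-175°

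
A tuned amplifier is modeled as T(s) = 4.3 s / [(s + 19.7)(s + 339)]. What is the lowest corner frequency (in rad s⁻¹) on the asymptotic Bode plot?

Break frequencies occur at each pole and zero magnitude: 19.7 rad s⁻¹, 339 rad s⁻¹.
The lowest is 19.7 rad s⁻¹.

19.7 rad s⁻¹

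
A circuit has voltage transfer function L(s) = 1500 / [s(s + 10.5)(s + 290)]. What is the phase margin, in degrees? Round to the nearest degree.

87 deg

Gain crossover: |L(jω)| = 1 at ω ≈ 0.492 rad/s.
∠L(j0.492) = −90° − arctan(0.492/10.5) − arctan(0.492/290) ≈ -92.78°
PM = 180° + (-92.78°) = 87.22°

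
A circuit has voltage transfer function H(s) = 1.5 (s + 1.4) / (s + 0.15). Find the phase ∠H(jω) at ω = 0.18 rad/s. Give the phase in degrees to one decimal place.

∠(j0.18 + 1.4) = arctan(0.18/1.4) = 7.33°
∠(j0.18 + 0.15) = arctan(0.18/0.15) = 50.19°
∠H(j0.18) = 7.33° − 50.19° = -42.87°

-42.9°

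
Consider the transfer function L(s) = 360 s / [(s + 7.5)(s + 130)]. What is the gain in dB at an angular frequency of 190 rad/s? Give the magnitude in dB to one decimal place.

3.9 dB

|j190| = 190
|j190 + 7.5| = √(190² + 7.5²) = 190.1
|j190 + 130| = √(190² + 130²) = 230.2
|L(j190)| = 360 × 190 / (190.1 × 230.2) = 1.5625
20 log₁₀(1.5625) = 3.88 dB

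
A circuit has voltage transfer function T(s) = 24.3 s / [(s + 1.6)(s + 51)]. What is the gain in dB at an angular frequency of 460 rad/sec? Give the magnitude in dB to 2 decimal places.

-25.60 dB

|j460| = 460
|j460 + 1.6| = √(460² + 1.6²) = 460
|j460 + 51| = √(460² + 51²) = 462.8
|T(j460)| = 24.3 × 460 / (460 × 462.8) = 0.052504
20 log₁₀(0.052504) = -25.596 dB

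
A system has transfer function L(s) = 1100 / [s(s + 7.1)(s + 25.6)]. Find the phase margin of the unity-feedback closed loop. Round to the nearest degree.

Gain crossover: |L(jω)| = 1 at ω ≈ 4.89 rad/s.
∠L(j4.89) = −90° − arctan(4.89/7.1) − arctan(4.89/25.6) ≈ -135.40°
PM = 180° + (-135.40°) = 44.60°

45°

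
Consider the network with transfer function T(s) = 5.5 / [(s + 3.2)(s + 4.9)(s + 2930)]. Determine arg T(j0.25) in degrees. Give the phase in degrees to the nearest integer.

-7°

∠(j0.25 + 3.2) = arctan(0.25/3.2) = 4.47°
∠(j0.25 + 4.9) = arctan(0.25/4.9) = 2.92°
∠(j0.25 + 2930) = arctan(0.25/2930) = 0.00°
∠T(j0.25) = − (4.47° + 2.92° + 0.00°) = -7.39°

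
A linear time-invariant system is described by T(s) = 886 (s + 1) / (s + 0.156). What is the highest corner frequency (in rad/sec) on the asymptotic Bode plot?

1 rad/sec

Break frequencies occur at each pole and zero magnitude: 0.156 rad/sec, 1 rad/sec.
The highest is 1 rad/sec.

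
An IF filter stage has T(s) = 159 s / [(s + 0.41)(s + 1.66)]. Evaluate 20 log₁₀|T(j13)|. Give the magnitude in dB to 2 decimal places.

21.67 dB

|j13| = 13
|j13 + 0.41| = √(13² + 0.41²) = 13.01
|j13 + 1.66| = √(13² + 1.66²) = 13.11
|T(j13)| = 159 × 13 / (13.01 × 13.11) = 12.126
20 log₁₀(12.126) = 21.675 dB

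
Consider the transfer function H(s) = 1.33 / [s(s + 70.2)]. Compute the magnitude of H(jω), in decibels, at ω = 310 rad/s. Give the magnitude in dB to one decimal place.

|j310 + 70.2| = √(310² + 70.2²) = 317.8
|j310| = 310
|H(j310)| = 1.33 / (317.8 × 310) = 1.3498e-05
20 log₁₀(1.3498e-05) = -97.39 dB

-97.4 dB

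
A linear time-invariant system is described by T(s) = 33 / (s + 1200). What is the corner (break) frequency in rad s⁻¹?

1200 rad s⁻¹

The single real pole at s = −1200 gives a corner at ω = 1200 rad s⁻¹.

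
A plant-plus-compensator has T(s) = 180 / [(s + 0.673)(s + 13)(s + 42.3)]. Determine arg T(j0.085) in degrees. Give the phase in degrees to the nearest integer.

-8°

∠(j0.085 + 0.673) = arctan(0.085/0.673) = 7.20°
∠(j0.085 + 13) = arctan(0.085/13) = 0.37°
∠(j0.085 + 42.3) = arctan(0.085/42.3) = 0.12°
∠T(j0.085) = − (7.20° + 0.37° + 0.12°) = -7.69°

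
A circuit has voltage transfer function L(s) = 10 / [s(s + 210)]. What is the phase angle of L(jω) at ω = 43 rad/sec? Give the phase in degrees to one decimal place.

-101.6°

∠(j43 + 210) = arctan(43/210) = 11.57°
∠(j43) = 90.00°
∠L(j43) = − (11.57° + 90.00°) = -101.57°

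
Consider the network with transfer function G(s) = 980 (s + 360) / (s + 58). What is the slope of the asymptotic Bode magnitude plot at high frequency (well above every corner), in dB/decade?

0 dB/decade

With 1 zero and 1 pole, the high-frequency asymptotic slope is 20 × (1 − 1) = 0 dB/decade.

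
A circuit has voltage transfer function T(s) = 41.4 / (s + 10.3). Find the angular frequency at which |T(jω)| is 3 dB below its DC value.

For a single-pole low-pass, the −3 dB point is at the pole: ω = 10.3 rad s⁻¹.

10.3 rad s⁻¹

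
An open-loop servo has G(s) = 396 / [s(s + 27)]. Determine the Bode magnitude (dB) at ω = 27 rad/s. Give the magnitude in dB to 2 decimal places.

-8.31 dB

|j27 + 27| = √(27² + 27²) = 38.18
|j27| = 27
|G(j27)| = 396 / (38.18 × 27) = 0.38411
20 log₁₀(0.38411) = -8.311 dB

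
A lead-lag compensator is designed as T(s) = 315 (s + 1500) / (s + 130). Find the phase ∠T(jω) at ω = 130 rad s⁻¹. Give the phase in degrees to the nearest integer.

-40°

∠(j130 + 1500) = arctan(130/1500) = 4.95°
∠(j130 + 130) = arctan(130/130) = 45.00°
∠T(j130) = 4.95° − 45.00° = -40.05°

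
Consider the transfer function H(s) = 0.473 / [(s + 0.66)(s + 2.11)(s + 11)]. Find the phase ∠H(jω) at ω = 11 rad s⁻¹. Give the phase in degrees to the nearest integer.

-211°

∠(j11 + 0.66) = arctan(11/0.66) = 86.57°
∠(j11 + 2.11) = arctan(11/2.11) = 79.14°
∠(j11 + 11) = arctan(11/11) = 45.00°
∠H(j11) = − (86.57° + 79.14° + 45.00°) = -210.71°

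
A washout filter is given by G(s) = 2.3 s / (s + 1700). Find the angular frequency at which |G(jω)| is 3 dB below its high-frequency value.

For a single-pole high-pass, the −3 dB point is at the pole: ω = 1700 rad/s.

1700 rad/s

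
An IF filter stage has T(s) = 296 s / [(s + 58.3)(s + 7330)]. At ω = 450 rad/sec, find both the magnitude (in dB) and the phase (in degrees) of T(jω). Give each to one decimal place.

|T| = -28.0 dB, ∠T = 3.9°

|j450| = 450
|j450 + 58.3| = √(450² + 58.3²) = 453.8
|j450 + 7330| = √(450² + 7330²) = 7344
|T(j450)| = 296 × 450 / (453.8 × 7344) = 0.039972
20 log₁₀(0.039972) = -27.96 dB
∠(j450) = 90.00°
∠(j450 + 58.3) = arctan(450/58.3) = 82.62°
∠(j450 + 7330) = arctan(450/7330) = 3.51°
∠T(j450) = 90.00° − (82.62° + 3.51°) = 3.87°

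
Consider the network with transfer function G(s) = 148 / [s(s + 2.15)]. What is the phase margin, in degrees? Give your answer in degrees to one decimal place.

Gain crossover: |G(jω)| = 1 at ω ≈ 12.1 rad/s.
∠G(j12.1) = −90° − arctan(12.1/2.15) ≈ -169.90°
PM = 180° + (-169.90°) = 10.10°

10.1°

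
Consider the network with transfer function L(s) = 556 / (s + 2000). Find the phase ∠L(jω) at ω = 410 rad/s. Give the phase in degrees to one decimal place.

∠(j410 + 2000) = arctan(410/2000) = 11.59°
∠L(j410) = −11.59° = -11.59°

-11.6°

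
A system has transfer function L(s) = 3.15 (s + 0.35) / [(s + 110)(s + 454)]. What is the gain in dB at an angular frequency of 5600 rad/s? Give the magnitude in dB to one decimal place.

-65.0 dB

|j5600 + 0.35| = √(5600² + 0.35²) = 5600
|j5600 + 110| = √(5600² + 110²) = 5601
|j5600 + 454| = √(5600² + 454²) = 5618
|L(j5600)| = 3.15 × 5600 / (5601 × 5618) = 0.00056055
20 log₁₀(0.00056055) = -65.03 dB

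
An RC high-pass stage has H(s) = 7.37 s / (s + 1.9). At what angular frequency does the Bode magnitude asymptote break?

The single real pole at s = −1.9 gives a corner at ω = 1.9 rad/s.

1.9 rad/s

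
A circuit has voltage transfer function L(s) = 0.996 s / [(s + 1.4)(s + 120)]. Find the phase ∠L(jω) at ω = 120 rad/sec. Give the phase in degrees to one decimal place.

-44.3°

∠(j120) = 90.00°
∠(j120 + 1.4) = arctan(120/1.4) = 89.33°
∠(j120 + 120) = arctan(120/120) = 45.00°
∠L(j120) = 90.00° − (89.33° + 45.00°) = -44.33°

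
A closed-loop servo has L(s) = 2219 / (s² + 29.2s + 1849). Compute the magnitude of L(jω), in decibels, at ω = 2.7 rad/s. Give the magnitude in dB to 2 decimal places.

|(j2.7)² + 29.2(j2.7) + 1849| = |1841.7 + j78.84| = 1843
|L(j2.7)| = 2219 / 1843 = 1.2038
20 log₁₀(1.2038) = 1.611 dB

1.61 dB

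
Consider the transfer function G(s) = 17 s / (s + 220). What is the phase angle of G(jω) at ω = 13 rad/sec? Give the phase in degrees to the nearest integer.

∠(j13) = 90.00°
∠(j13 + 220) = arctan(13/220) = 3.38°
∠G(j13) = 90.00° − 3.38° = 86.62°

87 deg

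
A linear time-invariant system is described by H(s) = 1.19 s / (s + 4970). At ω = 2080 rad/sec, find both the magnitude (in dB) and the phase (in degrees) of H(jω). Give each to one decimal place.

|j2080| = 2080
|j2080 + 4970| = √(2080² + 4970²) = 5388
|H(j2080)| = 1.19 × 2080 / 5388 = 0.45942
20 log₁₀(0.45942) = -6.76 dB
∠(j2080) = 90.00°
∠(j2080 + 4970) = arctan(2080/4970) = 22.71°
∠H(j2080) = 90.00° − 22.71° = 67.29°

|H| = -6.8 dB, ∠H = 67.3°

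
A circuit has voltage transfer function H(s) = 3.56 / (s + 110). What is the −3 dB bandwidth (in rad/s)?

110 rad/s

For a single-pole low-pass, the −3 dB point is at the pole: ω = 110 rad/s.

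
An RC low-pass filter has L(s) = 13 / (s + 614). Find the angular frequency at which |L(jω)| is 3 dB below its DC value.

614 rad/s

For a single-pole low-pass, the −3 dB point is at the pole: ω = 614 rad/s.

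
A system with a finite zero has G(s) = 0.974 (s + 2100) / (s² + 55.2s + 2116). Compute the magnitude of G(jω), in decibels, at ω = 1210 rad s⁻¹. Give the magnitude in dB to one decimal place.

-55.8 dB

|j1210 + 2100| = √(1210² + 2100²) = 2424
|(j1210)² + 55.2(j1210) + 2116| = |-1.462e+06 + j66792| = 1.464e+06
|G(j1210)| = 0.974 × 2424 / 1.464e+06 = 0.001613
20 log₁₀(0.001613) = -55.85 dB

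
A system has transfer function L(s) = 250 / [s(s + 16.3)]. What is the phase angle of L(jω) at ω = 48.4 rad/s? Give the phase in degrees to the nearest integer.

-161°

∠(j48.4 + 16.3) = arctan(48.4/16.3) = 71.39°
∠(j48.4) = 90.00°
∠L(j48.4) = − (71.39° + 90.00°) = -161.39°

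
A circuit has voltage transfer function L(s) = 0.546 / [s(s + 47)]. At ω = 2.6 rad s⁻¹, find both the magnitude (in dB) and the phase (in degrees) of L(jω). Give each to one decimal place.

|L| = -47.0 dB, ∠L = -93.2°

|j2.6 + 47| = √(2.6² + 47²) = 47.07
|j2.6| = 2.6
|L(j2.6)| = 0.546 / (47.07 × 2.6) = 0.0044613
20 log₁₀(0.0044613) = -47.01 dB
∠(j2.6 + 47) = arctan(2.6/47) = 3.17°
∠(j2.6) = 90.00°
∠L(j2.6) = − (3.17° + 90.00°) = -93.17°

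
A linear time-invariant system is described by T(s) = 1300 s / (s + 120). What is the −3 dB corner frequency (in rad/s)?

120 rad/s

For a single-pole high-pass, the −3 dB point is at the pole: ω = 120 rad/s.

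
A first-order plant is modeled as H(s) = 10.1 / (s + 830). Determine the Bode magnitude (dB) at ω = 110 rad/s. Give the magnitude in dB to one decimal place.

|j110 + 830| = √(110² + 830²) = 837.3
|H(j110)| = 10.1 / 837.3 = 0.012063
20 log₁₀(0.012063) = -38.37 dB

-38.4 dB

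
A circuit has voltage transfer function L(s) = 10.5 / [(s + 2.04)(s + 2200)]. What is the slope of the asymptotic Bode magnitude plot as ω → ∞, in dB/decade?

-40 dB/decade

With 0 zeros and 2 poles, the high-frequency asymptotic slope is 20 × (0 − 2) = -40 dB/decade.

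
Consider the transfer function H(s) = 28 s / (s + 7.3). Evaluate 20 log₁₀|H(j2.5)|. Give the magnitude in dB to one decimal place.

|j2.5| = 2.5
|j2.5 + 7.3| = √(2.5² + 7.3²) = 7.716
|H(j2.5)| = 28 × 2.5 / 7.716 = 9.0718
20 log₁₀(9.0718) = 19.15 dB

19.2 dB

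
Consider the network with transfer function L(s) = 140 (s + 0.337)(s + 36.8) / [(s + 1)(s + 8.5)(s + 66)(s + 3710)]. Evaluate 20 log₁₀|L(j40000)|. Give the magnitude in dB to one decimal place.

|j40000 + 0.337| = √(40000² + 0.337²) = 4e+04
|j40000 + 36.8| = √(40000² + 36.8²) = 4e+04
|j40000 + 1| = √(40000² + 1²) = 4e+04
|j40000 + 8.5| = √(40000² + 8.5²) = 4e+04
|j40000 + 66| = √(40000² + 66²) = 4e+04
|j40000 + 3710| = √(40000² + 3710²) = 4.017e+04
|L(j40000)| = 140 × 4e+04 × 4e+04 / (4e+04 × 4e+04 × 4e+04 × 4.017e+04) = 8.7126e-08
20 log₁₀(8.7126e-08) = -141.20 dB

-141.2 dB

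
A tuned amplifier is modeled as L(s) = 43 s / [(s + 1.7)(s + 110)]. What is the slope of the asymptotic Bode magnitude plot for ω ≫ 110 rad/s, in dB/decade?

-20 dB/decade

With 1 zero and 2 poles, the high-frequency asymptotic slope is 20 × (1 − 2) = -20 dB/decade.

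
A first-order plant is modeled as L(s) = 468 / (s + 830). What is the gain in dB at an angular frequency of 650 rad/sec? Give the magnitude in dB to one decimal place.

|j650 + 830| = √(650² + 830²) = 1054
|L(j650)| = 468 / 1054 = 0.44393
20 log₁₀(0.44393) = -7.05 dB

-7.1 dB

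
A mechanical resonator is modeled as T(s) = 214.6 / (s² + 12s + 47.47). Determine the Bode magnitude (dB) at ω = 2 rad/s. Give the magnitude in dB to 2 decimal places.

12.71 dB

|(j2)² + 12(j2) + 47.47| = |43.47 + j24| = 49.66
|T(j2)| = 214.6 / 49.66 = 4.3218
20 log₁₀(4.3218) = 12.713 dB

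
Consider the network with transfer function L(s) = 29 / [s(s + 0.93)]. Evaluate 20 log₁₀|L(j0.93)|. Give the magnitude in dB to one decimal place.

|j0.93 + 0.93| = √(0.93² + 0.93²) = 1.315
|j0.93| = 0.93
|L(j0.93)| = 29 / (1.315 × 0.93) = 23.709
20 log₁₀(23.709) = 27.50 dB

27.5 dB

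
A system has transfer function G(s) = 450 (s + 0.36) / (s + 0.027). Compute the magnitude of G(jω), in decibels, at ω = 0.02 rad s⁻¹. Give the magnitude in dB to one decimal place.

|j0.02 + 0.36| = √(0.02² + 0.36²) = 0.3606
|j0.02 + 0.027| = √(0.02² + 0.027²) = 0.0336
|G(j0.02)| = 450 × 0.3606 / 0.0336 = 4828.8
20 log₁₀(4828.8) = 73.68 dB

73.7 dB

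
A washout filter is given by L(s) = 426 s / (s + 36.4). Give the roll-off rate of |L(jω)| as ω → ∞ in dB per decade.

0 dB/decade

With 1 zero and 1 pole, the high-frequency asymptotic slope is 20 × (1 − 1) = 0 dB/decade.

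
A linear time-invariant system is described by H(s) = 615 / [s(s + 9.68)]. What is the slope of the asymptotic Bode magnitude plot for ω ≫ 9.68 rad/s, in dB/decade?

-40 dB/decade

With 0 zeros and 2 poles, the high-frequency asymptotic slope is 20 × (0 − 2) = -40 dB/decade.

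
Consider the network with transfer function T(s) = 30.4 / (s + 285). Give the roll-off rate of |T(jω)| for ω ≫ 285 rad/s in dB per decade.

-20 dB/decade

With 0 zeros and 1 pole, the high-frequency asymptotic slope is 20 × (0 − 1) = -20 dB/decade.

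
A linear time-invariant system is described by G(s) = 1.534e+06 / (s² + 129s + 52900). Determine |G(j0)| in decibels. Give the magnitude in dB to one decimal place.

G(0) = 1.534e+06 / 52900 = 28.998
20 log₁₀(28.998) = 29.25 dB

29.2 dB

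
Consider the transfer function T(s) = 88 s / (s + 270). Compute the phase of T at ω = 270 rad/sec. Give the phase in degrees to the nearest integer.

45°

∠(j270) = 90.00°
∠(j270 + 270) = arctan(270/270) = 45.00°
∠T(j270) = 90.00° − 45.00° = 45.00°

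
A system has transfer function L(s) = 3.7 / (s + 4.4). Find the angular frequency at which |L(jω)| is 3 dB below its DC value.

4.4 rad/sec

For a single-pole low-pass, the −3 dB point is at the pole: ω = 4.4 rad/sec.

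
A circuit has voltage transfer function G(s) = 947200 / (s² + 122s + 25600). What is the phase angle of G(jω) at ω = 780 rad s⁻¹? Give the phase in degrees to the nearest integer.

-171°

∠[(j780)² + 122(j780) + 25600] = ∠[-5.828e+05 + j95160] = 170.73°
∠G(j780) = −170.73° = -170.73°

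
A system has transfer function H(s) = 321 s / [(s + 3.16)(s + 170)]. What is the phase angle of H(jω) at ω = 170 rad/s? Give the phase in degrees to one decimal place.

-43.9°

∠(j170) = 90.00°
∠(j170 + 3.16) = arctan(170/3.16) = 88.94°
∠(j170 + 170) = arctan(170/170) = 45.00°
∠H(j170) = 90.00° − (88.94° + 45.00°) = -43.94°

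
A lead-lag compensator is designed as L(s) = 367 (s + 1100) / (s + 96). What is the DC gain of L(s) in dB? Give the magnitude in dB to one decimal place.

L(0) = 367 × 1100 / 96 = 4205.2
20 log₁₀(4205.2) = 72.48 dB

72.5 dB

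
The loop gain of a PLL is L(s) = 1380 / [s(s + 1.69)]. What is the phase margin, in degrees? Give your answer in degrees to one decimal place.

Gain crossover: |L(jω)| = 1 at ω ≈ 37.1 rad s⁻¹.
∠L(j37.1) = −90° − arctan(37.1/1.69) ≈ -177.39°
PM = 180° + (-177.39°) = 2.61°

2.6°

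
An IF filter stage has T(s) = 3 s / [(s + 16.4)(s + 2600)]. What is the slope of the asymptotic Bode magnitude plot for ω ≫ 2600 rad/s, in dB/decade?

With 1 zero and 2 poles, the high-frequency asymptotic slope is 20 × (1 − 2) = -20 dB/decade.

-20 dB/decade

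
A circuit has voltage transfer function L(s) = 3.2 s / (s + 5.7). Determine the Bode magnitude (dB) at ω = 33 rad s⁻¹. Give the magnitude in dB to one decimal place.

10.0 dB

|j33| = 33
|j33 + 5.7| = √(33² + 5.7²) = 33.49
|L(j33)| = 3.2 × 33 / 33.49 = 3.1533
20 log₁₀(3.1533) = 9.98 dB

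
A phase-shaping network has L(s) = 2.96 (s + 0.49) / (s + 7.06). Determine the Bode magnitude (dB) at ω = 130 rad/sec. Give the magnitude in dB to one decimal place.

|j130 + 0.49| = √(130² + 0.49²) = 130
|j130 + 7.06| = √(130² + 7.06²) = 130.2
|L(j130)| = 2.96 × 130 / 130.2 = 2.9557
20 log₁₀(2.9557) = 9.41 dB

9.4 dB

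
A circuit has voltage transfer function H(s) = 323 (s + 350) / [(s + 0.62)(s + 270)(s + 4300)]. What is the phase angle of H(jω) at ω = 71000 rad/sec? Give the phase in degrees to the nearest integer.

∠(j71000 + 350) = arctan(71000/350) = 89.72°
∠(j71000 + 0.62) = arctan(71000/0.62) = 90.00°
∠(j71000 + 270) = arctan(71000/270) = 89.78°
∠(j71000 + 4300) = arctan(71000/4300) = 86.53°
∠H(j71000) = 89.72° − (90.00° + 89.78° + 86.53°) = -176.60°

-177°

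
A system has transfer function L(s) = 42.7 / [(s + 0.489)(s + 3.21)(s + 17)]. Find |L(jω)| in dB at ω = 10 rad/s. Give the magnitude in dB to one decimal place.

|j10 + 0.489| = √(10² + 0.489²) = 10.01
|j10 + 3.21| = √(10² + 3.21²) = 10.5
|j10 + 17| = √(10² + 17²) = 19.72
|L(j10)| = 42.7 / (10.01 × 10.5 × 19.72) = 0.020589
20 log₁₀(0.020589) = -33.73 dB

-33.7 dB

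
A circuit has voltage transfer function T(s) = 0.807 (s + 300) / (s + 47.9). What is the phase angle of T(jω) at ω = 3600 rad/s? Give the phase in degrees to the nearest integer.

-4 deg

∠(j3600 + 300) = arctan(3600/300) = 85.24°
∠(j3600 + 47.9) = arctan(3600/47.9) = 89.24°
∠T(j3600) = 85.24° − 89.24° = -4.00°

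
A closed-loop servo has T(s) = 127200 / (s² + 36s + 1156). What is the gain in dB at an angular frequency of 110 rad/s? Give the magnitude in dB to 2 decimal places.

|(j110)² + 36(j110) + 1156| = |-10944 + j3960| = 1.164e+04
|T(j110)| = 127200 / 1.164e+04 = 10.929
20 log₁₀(10.929) = 20.772 dB

20.77 dB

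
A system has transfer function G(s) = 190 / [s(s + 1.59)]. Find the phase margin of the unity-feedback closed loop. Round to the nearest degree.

7°

Gain crossover: |G(jω)| = 1 at ω ≈ 13.7 rad/s.
∠G(j13.7) = −90° − arctan(13.7/1.59) ≈ -173.40°
PM = 180° + (-173.40°) = 6.60°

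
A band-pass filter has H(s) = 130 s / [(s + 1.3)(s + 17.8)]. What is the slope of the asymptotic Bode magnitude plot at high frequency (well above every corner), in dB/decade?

-20 dB/decade

With 1 zero and 2 poles, the high-frequency asymptotic slope is 20 × (1 − 2) = -20 dB/decade.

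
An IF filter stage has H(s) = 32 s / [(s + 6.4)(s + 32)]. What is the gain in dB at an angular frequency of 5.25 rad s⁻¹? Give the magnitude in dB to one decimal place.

-4.1 dB

|j5.25| = 5.25
|j5.25 + 6.4| = √(5.25² + 6.4²) = 8.278
|j5.25 + 32| = √(5.25² + 32²) = 32.43
|H(j5.25)| = 32 × 5.25 / (8.278 × 32.43) = 0.62586
20 log₁₀(0.62586) = -4.07 dB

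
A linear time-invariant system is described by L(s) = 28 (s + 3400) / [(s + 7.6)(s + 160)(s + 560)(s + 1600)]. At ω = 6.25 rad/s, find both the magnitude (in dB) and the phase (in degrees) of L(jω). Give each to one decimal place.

|j6.25 + 3400| = √(6.25² + 3400²) = 3400
|j6.25 + 7.6| = √(6.25² + 7.6²) = 9.84
|j6.25 + 160| = √(6.25² + 160²) = 160.1
|j6.25 + 560| = √(6.25² + 560²) = 560
|j6.25 + 1600| = √(6.25² + 1600²) = 1600
|L(j6.25)| = 28 × 3400 / (9.84 × 160.1 × 560 × 1600) = 6.7431e-05
20 log₁₀(6.7431e-05) = -83.42 dB
∠(j6.25 + 3400) = arctan(6.25/3400) = 0.11°
∠(j6.25 + 7.6) = arctan(6.25/7.6) = 39.43°
∠(j6.25 + 160) = arctan(6.25/160) = 2.24°
∠(j6.25 + 560) = arctan(6.25/560) = 0.64°
∠(j6.25 + 1600) = arctan(6.25/1600) = 0.22°
∠L(j6.25) = 0.11° − (39.43° + 2.24° + 0.64° + 0.22°) = -42.43°

|L| = -83.4 dB, ∠L = -42.4°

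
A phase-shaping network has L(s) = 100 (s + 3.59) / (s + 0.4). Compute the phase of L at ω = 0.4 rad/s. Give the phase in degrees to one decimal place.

-38.6°

∠(j0.4 + 3.59) = arctan(0.4/3.59) = 6.36°
∠(j0.4 + 0.4) = arctan(0.4/0.4) = 45.00°
∠L(j0.4) = 6.36° − 45.00° = -38.64°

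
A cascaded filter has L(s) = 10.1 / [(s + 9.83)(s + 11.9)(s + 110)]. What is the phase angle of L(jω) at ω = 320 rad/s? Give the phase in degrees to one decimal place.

-247.1 deg

∠(j320 + 9.83) = arctan(320/9.83) = 88.24°
∠(j320 + 11.9) = arctan(320/11.9) = 87.87°
∠(j320 + 110) = arctan(320/110) = 71.03°
∠L(j320) = − (88.24° + 87.87° + 71.03°) = -247.14°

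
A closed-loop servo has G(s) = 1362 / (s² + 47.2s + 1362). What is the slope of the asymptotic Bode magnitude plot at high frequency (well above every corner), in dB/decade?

With 0 zeros and 2 poles, the high-frequency asymptotic slope is 20 × (0 − 2) = -40 dB/decade.

-40 dB/decade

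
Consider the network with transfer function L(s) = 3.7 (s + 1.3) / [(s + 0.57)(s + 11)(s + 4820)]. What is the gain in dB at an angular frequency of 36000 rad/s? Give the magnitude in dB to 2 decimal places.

|j36000 + 1.3| = √(36000² + 1.3²) = 3.6e+04
|j36000 + 0.57| = √(36000² + 0.57²) = 3.6e+04
|j36000 + 11| = √(36000² + 11²) = 3.6e+04
|j36000 + 4820| = √(36000² + 4820²) = 3.632e+04
|L(j36000)| = 3.7 × 3.6e+04 / (3.6e+04 × 3.6e+04 × 3.632e+04) = 2.8297e-09
20 log₁₀(2.8297e-09) = -170.965 dB

-170.97 dB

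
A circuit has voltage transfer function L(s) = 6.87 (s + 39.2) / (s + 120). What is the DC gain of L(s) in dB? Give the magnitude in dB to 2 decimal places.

L(0) = 6.87 × 39.2 / 120 = 2.2442
20 log₁₀(2.2442) = 7.021 dB

7.02 dB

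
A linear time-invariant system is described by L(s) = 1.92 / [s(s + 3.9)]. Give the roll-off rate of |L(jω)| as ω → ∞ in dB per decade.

With 0 zeros and 2 poles, the high-frequency asymptotic slope is 20 × (0 − 2) = -40 dB/decade.

-40 dB/decade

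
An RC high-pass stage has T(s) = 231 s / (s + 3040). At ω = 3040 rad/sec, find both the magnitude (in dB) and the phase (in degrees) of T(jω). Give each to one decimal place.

|T| = 44.3 dB, ∠T = 45.0°

|j3040| = 3040
|j3040 + 3040| = √(3040² + 3040²) = 4299
|T(j3040)| = 231 × 3040 / 4299 = 163.34
20 log₁₀(163.34) = 44.26 dB
∠(j3040) = 90.00°
∠(j3040 + 3040) = arctan(3040/3040) = 45.00°
∠T(j3040) = 90.00° − 45.00° = 45.00°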